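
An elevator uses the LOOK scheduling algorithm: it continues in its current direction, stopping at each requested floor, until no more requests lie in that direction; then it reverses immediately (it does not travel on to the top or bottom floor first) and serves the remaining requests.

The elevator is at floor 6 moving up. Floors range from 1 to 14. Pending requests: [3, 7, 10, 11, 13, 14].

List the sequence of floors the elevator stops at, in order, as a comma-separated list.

Current: 6, moving UP
Serve above first (ascending): [7, 10, 11, 13, 14]
Then reverse, serve below (descending): [3]

Answer: 7, 10, 11, 13, 14, 3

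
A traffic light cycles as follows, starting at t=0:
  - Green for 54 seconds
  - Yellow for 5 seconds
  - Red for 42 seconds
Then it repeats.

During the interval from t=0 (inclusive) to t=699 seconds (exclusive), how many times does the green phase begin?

Answer: 7

Derivation:
Cycle = 54+5+42 = 101s
green phase starts at t = k*101 + 0 for k=0,1,2,...
Need k*101+0 < 699 → k < 6.921
k ∈ {0, ..., 6} → 7 starts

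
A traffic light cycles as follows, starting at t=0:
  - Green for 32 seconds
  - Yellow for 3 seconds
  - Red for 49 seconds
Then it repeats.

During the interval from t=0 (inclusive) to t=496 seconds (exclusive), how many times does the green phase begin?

Cycle = 32+3+49 = 84s
green phase starts at t = k*84 + 0 for k=0,1,2,...
Need k*84+0 < 496 → k < 5.905
k ∈ {0, ..., 5} → 6 starts

Answer: 6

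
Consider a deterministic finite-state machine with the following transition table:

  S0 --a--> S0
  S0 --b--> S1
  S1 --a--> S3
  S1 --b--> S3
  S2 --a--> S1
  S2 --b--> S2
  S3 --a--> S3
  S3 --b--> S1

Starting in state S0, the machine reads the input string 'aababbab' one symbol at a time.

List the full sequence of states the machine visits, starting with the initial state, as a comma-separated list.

Start: S0
  read 'a': S0 --a--> S0
  read 'a': S0 --a--> S0
  read 'b': S0 --b--> S1
  read 'a': S1 --a--> S3
  read 'b': S3 --b--> S1
  read 'b': S1 --b--> S3
  read 'a': S3 --a--> S3
  read 'b': S3 --b--> S1

Answer: S0, S0, S0, S1, S3, S1, S3, S3, S1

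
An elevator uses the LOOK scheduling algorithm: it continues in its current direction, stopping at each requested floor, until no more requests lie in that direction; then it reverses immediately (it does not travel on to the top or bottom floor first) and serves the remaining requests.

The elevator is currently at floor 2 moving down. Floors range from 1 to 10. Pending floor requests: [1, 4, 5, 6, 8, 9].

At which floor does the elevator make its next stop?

Current floor: 2, direction: down
Requests above: [4, 5, 6, 8, 9]
Requests below: [1]
Moving down and requests lie below → nearest below is max([1]) = 1

Answer: 1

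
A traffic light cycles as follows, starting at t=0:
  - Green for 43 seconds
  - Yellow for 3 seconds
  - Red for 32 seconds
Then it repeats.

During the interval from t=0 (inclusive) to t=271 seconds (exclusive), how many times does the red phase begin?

Cycle = 43+3+32 = 78s
red phase starts at t = k*78 + 46 for k=0,1,2,...
Need k*78+46 < 271 → k < 2.885
k ∈ {0, ..., 2} → 3 starts

Answer: 3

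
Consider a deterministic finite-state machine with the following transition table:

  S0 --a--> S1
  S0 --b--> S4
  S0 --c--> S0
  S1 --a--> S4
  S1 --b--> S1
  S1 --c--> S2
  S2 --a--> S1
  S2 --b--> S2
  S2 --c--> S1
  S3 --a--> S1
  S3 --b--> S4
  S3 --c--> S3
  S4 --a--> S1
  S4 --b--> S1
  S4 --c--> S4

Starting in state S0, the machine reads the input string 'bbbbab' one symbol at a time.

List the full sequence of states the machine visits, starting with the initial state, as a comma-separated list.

Start: S0
  read 'b': S0 --b--> S4
  read 'b': S4 --b--> S1
  read 'b': S1 --b--> S1
  read 'b': S1 --b--> S1
  read 'a': S1 --a--> S4
  read 'b': S4 --b--> S1

Answer: S0, S4, S1, S1, S1, S4, S1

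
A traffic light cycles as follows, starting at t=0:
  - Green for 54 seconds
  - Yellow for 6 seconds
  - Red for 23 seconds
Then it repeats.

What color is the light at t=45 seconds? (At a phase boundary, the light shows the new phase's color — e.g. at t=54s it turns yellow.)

Cycle length = 54 + 6 + 23 = 83s
t = 45, phase_t = 45 mod 83 = 45
45 < 54 (green end) → GREEN

Answer: green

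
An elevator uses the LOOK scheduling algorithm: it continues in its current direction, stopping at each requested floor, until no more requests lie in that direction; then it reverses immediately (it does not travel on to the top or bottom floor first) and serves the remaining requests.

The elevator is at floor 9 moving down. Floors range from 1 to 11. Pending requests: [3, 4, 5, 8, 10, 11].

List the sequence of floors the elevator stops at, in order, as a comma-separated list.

Current: 9, moving DOWN
Serve below first (descending): [8, 5, 4, 3]
Then reverse, serve above (ascending): [10, 11]

Answer: 8, 5, 4, 3, 10, 11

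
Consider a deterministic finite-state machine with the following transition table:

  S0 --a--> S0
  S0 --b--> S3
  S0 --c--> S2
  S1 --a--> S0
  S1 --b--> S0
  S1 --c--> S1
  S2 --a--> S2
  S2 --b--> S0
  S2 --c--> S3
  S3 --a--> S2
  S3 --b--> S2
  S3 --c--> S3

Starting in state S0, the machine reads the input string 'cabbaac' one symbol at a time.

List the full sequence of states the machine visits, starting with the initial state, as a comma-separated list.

Start: S0
  read 'c': S0 --c--> S2
  read 'a': S2 --a--> S2
  read 'b': S2 --b--> S0
  read 'b': S0 --b--> S3
  read 'a': S3 --a--> S2
  read 'a': S2 --a--> S2
  read 'c': S2 --c--> S3

Answer: S0, S2, S2, S0, S3, S2, S2, S3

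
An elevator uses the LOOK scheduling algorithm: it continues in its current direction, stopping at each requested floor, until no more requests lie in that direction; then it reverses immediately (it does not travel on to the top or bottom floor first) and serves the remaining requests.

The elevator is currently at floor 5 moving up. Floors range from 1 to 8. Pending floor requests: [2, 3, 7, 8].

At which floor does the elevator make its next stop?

Answer: 7

Derivation:
Current floor: 5, direction: up
Requests above: [7, 8]
Requests below: [2, 3]
Moving up and requests lie above → nearest above is min([7, 8]) = 7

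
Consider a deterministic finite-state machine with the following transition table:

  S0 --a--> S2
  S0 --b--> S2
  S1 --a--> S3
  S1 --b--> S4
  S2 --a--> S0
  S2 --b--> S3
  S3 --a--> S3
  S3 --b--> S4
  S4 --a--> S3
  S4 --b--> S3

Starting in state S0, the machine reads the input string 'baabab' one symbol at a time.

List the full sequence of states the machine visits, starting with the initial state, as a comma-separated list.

Start: S0
  read 'b': S0 --b--> S2
  read 'a': S2 --a--> S0
  read 'a': S0 --a--> S2
  read 'b': S2 --b--> S3
  read 'a': S3 --a--> S3
  read 'b': S3 --b--> S4

Answer: S0, S2, S0, S2, S3, S3, S4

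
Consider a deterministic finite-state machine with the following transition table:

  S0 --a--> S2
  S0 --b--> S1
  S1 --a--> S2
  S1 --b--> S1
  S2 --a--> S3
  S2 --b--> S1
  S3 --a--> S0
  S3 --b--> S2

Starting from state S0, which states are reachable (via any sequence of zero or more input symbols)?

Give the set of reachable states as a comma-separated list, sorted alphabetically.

BFS from S0:
  visit S0: S0--a-->S2 (new), S0--b-->S1 (new)
  visit S2: S2--a-->S3 (new), S2--b-->S1 (seen)
  visit S1: S1--a-->S2 (seen), S1--b-->S1 (seen)
  visit S3: S3--a-->S0 (seen), S3--b-->S2 (seen)

Answer: S0, S1, S2, S3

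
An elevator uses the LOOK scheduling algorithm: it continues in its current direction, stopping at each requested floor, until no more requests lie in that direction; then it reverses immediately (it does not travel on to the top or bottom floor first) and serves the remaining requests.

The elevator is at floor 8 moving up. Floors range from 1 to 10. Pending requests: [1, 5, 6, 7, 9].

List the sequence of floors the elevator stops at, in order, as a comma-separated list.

Answer: 9, 7, 6, 5, 1

Derivation:
Current: 8, moving UP
Serve above first (ascending): [9]
Then reverse, serve below (descending): [7, 6, 5, 1]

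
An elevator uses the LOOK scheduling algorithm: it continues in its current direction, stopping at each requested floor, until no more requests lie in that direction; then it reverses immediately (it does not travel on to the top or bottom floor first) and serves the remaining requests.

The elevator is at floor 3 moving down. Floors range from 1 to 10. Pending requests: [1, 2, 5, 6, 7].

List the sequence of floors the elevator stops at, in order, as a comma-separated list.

Current: 3, moving DOWN
Serve below first (descending): [2, 1]
Then reverse, serve above (ascending): [5, 6, 7]

Answer: 2, 1, 5, 6, 7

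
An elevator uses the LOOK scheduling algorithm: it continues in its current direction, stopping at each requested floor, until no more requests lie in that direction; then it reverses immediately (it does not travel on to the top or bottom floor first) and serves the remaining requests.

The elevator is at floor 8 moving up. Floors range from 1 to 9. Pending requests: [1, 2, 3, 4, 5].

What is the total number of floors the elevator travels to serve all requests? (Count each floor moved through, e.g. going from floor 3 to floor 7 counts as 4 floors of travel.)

Start at floor 8 moving up, LOOK stop order: [5, 4, 3, 2, 1]
  8 → 5: |5-8| = 3, total = 3
  5 → 4: |4-5| = 1, total = 4
  4 → 3: |3-4| = 1, total = 5
  3 → 2: |2-3| = 1, total = 6
  2 → 1: |1-2| = 1, total = 7

Answer: 7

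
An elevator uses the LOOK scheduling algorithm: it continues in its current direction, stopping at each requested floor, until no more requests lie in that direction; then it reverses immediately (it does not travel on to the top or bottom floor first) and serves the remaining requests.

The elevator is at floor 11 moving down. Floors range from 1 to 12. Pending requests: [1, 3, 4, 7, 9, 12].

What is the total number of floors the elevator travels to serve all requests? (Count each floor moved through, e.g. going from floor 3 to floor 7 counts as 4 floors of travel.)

Answer: 21

Derivation:
Start at floor 11 moving down, LOOK stop order: [9, 7, 4, 3, 1, 12]
  11 → 9: |9-11| = 2, total = 2
  9 → 7: |7-9| = 2, total = 4
  7 → 4: |4-7| = 3, total = 7
  4 → 3: |3-4| = 1, total = 8
  3 → 1: |1-3| = 2, total = 10
  1 → 12: |12-1| = 11, total = 21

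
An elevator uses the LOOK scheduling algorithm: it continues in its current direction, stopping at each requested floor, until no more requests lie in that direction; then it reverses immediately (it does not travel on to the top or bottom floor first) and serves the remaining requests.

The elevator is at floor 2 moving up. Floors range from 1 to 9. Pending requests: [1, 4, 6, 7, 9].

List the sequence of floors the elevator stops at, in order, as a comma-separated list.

Current: 2, moving UP
Serve above first (ascending): [4, 6, 7, 9]
Then reverse, serve below (descending): [1]

Answer: 4, 6, 7, 9, 1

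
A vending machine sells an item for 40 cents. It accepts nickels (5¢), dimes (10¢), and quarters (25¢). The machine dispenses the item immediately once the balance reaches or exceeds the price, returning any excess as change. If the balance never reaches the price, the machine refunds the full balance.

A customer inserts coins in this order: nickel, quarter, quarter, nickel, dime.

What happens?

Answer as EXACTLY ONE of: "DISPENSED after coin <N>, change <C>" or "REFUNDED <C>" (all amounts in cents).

Answer: DISPENSED after coin 3, change 15

Derivation:
Price: 40¢
Coin 1 (nickel, 5¢): balance = 5¢
Coin 2 (quarter, 25¢): balance = 30¢
Coin 3 (quarter, 25¢): balance = 55¢
  → balance >= price → DISPENSE, change = 55 - 40 = 15¢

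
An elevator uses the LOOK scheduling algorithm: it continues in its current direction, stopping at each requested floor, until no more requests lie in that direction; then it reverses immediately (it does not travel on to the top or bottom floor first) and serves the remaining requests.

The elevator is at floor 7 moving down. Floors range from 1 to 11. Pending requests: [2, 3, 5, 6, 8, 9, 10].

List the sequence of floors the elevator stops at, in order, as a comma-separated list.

Current: 7, moving DOWN
Serve below first (descending): [6, 5, 3, 2]
Then reverse, serve above (ascending): [8, 9, 10]

Answer: 6, 5, 3, 2, 8, 9, 10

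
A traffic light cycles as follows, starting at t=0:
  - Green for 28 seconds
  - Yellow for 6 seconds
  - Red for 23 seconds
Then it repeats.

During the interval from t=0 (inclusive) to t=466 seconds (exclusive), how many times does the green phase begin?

Answer: 9

Derivation:
Cycle = 28+6+23 = 57s
green phase starts at t = k*57 + 0 for k=0,1,2,...
Need k*57+0 < 466 → k < 8.175
k ∈ {0, ..., 8} → 9 starts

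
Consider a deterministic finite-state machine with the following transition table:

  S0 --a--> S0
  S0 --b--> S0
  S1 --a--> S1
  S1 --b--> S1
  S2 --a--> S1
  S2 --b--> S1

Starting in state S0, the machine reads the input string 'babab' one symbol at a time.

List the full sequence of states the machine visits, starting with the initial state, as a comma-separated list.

Answer: S0, S0, S0, S0, S0, S0

Derivation:
Start: S0
  read 'b': S0 --b--> S0
  read 'a': S0 --a--> S0
  read 'b': S0 --b--> S0
  read 'a': S0 --a--> S0
  read 'b': S0 --b--> S0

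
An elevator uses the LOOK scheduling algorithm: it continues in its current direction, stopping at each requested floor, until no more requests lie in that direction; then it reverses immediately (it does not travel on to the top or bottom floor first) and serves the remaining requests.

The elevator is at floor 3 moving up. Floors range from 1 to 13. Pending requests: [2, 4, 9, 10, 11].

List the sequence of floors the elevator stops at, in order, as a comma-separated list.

Current: 3, moving UP
Serve above first (ascending): [4, 9, 10, 11]
Then reverse, serve below (descending): [2]

Answer: 4, 9, 10, 11, 2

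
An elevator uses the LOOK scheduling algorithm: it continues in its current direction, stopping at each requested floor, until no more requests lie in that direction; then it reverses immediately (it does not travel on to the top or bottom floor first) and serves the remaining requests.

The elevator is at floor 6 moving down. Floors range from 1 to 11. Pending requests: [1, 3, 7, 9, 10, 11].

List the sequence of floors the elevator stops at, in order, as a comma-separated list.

Answer: 3, 1, 7, 9, 10, 11

Derivation:
Current: 6, moving DOWN
Serve below first (descending): [3, 1]
Then reverse, serve above (ascending): [7, 9, 10, 11]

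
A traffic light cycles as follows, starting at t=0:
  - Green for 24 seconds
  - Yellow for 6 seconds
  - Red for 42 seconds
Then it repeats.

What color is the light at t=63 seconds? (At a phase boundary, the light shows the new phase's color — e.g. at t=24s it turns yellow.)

Cycle length = 24 + 6 + 42 = 72s
t = 63, phase_t = 63 mod 72 = 63
63 >= 30 → RED

Answer: red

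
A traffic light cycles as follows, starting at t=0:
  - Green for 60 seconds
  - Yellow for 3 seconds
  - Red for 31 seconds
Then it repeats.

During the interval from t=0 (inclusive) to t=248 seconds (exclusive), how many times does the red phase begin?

Cycle = 60+3+31 = 94s
red phase starts at t = k*94 + 63 for k=0,1,2,...
Need k*94+63 < 248 → k < 1.968
k ∈ {0, ..., 1} → 2 starts

Answer: 2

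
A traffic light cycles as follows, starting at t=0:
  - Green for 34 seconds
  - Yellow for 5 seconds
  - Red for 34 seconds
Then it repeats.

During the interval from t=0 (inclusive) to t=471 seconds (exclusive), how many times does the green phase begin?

Answer: 7

Derivation:
Cycle = 34+5+34 = 73s
green phase starts at t = k*73 + 0 for k=0,1,2,...
Need k*73+0 < 471 → k < 6.452
k ∈ {0, ..., 6} → 7 starts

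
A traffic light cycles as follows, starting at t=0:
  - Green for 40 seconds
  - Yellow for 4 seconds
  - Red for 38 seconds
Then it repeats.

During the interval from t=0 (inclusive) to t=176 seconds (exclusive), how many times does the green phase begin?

Answer: 3

Derivation:
Cycle = 40+4+38 = 82s
green phase starts at t = k*82 + 0 for k=0,1,2,...
Need k*82+0 < 176 → k < 2.146
k ∈ {0, ..., 2} → 3 starts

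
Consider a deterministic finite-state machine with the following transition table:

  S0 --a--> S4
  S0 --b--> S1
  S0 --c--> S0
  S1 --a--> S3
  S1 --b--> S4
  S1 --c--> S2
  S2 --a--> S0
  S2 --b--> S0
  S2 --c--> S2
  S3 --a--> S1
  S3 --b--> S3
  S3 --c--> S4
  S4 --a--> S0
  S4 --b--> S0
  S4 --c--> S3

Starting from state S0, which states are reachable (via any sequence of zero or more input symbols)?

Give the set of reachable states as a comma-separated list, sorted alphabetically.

BFS from S0:
  visit S0: S0--a-->S4 (new), S0--b-->S1 (new), S0--c-->S0 (seen)
  visit S4: S4--a-->S0 (seen), S4--b-->S0 (seen), S4--c-->S3 (new)
  visit S1: S1--a-->S3 (seen), S1--b-->S4 (seen), S1--c-->S2 (new)
  visit S3: S3--a-->S1 (seen), S3--b-->S3 (seen), S3--c-->S4 (seen)
  visit S2: S2--a-->S0 (seen), S2--b-->S0 (seen), S2--c-->S2 (seen)

Answer: S0, S1, S2, S3, S4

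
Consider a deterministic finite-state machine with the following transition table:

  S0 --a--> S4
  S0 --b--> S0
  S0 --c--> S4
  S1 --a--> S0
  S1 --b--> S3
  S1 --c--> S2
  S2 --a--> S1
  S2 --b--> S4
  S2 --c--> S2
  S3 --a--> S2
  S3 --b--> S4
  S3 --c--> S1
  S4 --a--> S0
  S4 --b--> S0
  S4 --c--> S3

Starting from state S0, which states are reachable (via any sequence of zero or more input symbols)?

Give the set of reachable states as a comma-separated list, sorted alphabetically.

Answer: S0, S1, S2, S3, S4

Derivation:
BFS from S0:
  visit S0: S0--a-->S4 (new), S0--b-->S0 (seen), S0--c-->S4 (seen)
  visit S4: S4--a-->S0 (seen), S4--b-->S0 (seen), S4--c-->S3 (new)
  visit S3: S3--a-->S2 (new), S3--b-->S4 (seen), S3--c-->S1 (new)
  visit S2: S2--a-->S1 (seen), S2--b-->S4 (seen), S2--c-->S2 (seen)
  visit S1: S1--a-->S0 (seen), S1--b-->S3 (seen), S1--c-->S2 (seen)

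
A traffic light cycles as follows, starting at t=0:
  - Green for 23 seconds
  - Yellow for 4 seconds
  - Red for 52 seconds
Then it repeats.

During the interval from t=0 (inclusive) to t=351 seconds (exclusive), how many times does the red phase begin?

Answer: 5

Derivation:
Cycle = 23+4+52 = 79s
red phase starts at t = k*79 + 27 for k=0,1,2,...
Need k*79+27 < 351 → k < 4.101
k ∈ {0, ..., 4} → 5 starts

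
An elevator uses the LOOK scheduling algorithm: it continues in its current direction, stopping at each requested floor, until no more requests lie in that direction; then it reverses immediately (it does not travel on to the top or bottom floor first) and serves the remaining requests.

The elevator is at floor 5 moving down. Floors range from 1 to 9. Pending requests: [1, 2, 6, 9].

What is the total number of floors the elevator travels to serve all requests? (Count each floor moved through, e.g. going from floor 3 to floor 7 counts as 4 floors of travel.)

Start at floor 5 moving down, LOOK stop order: [2, 1, 6, 9]
  5 → 2: |2-5| = 3, total = 3
  2 → 1: |1-2| = 1, total = 4
  1 → 6: |6-1| = 5, total = 9
  6 → 9: |9-6| = 3, total = 12

Answer: 12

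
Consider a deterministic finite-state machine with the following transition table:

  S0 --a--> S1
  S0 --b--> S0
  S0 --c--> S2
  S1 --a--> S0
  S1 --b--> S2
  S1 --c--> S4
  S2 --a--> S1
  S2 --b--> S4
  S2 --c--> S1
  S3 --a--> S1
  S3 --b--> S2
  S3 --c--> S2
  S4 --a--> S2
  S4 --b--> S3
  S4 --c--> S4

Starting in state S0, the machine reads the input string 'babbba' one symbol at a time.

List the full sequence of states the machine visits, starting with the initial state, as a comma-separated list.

Answer: S0, S0, S1, S2, S4, S3, S1

Derivation:
Start: S0
  read 'b': S0 --b--> S0
  read 'a': S0 --a--> S1
  read 'b': S1 --b--> S2
  read 'b': S2 --b--> S4
  read 'b': S4 --b--> S3
  read 'a': S3 --a--> S1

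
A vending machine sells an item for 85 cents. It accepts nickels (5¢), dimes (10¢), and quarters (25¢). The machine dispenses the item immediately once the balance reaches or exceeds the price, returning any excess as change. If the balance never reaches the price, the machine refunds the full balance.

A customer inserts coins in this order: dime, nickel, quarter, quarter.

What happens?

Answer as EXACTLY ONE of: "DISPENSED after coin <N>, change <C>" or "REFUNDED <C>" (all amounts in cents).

Price: 85¢
Coin 1 (dime, 10¢): balance = 10¢
Coin 2 (nickel, 5¢): balance = 15¢
Coin 3 (quarter, 25¢): balance = 40¢
Coin 4 (quarter, 25¢): balance = 65¢
All coins inserted, balance 65¢ < price 85¢ → REFUND 65¢

Answer: REFUNDED 65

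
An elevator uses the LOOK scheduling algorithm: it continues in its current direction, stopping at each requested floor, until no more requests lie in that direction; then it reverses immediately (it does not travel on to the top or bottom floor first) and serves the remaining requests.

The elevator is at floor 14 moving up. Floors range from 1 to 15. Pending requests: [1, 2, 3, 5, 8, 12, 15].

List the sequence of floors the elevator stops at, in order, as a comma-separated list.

Answer: 15, 12, 8, 5, 3, 2, 1

Derivation:
Current: 14, moving UP
Serve above first (ascending): [15]
Then reverse, serve below (descending): [12, 8, 5, 3, 2, 1]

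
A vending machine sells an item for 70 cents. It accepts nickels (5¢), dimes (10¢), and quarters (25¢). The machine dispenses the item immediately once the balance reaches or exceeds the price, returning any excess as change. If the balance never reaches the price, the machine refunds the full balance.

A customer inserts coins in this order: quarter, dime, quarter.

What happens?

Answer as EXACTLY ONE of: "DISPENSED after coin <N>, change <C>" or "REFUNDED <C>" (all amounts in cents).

Price: 70¢
Coin 1 (quarter, 25¢): balance = 25¢
Coin 2 (dime, 10¢): balance = 35¢
Coin 3 (quarter, 25¢): balance = 60¢
All coins inserted, balance 60¢ < price 70¢ → REFUND 60¢

Answer: REFUNDED 60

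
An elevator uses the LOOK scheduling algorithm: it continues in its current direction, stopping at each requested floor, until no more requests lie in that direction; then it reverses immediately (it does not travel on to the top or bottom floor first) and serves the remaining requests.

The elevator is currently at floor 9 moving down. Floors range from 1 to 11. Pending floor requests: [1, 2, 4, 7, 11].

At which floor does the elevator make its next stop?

Answer: 7

Derivation:
Current floor: 9, direction: down
Requests above: [11]
Requests below: [1, 2, 4, 7]
Moving down and requests lie below → nearest below is max([1, 2, 4, 7]) = 7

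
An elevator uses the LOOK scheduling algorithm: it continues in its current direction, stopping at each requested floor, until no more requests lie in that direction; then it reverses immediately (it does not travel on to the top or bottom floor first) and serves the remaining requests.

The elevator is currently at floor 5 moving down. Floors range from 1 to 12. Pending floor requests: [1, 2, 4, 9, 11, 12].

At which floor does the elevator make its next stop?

Answer: 4

Derivation:
Current floor: 5, direction: down
Requests above: [9, 11, 12]
Requests below: [1, 2, 4]
Moving down and requests lie below → nearest below is max([1, 2, 4]) = 4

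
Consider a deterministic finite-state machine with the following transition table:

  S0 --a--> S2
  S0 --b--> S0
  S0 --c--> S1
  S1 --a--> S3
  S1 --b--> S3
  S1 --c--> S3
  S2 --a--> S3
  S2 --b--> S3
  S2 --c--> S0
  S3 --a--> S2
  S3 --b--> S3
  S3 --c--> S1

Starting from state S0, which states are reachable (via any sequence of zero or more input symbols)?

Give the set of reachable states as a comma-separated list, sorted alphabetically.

BFS from S0:
  visit S0: S0--a-->S2 (new), S0--b-->S0 (seen), S0--c-->S1 (new)
  visit S2: S2--a-->S3 (new), S2--b-->S3 (seen), S2--c-->S0 (seen)
  visit S1: S1--a-->S3 (seen), S1--b-->S3 (seen), S1--c-->S3 (seen)
  visit S3: S3--a-->S2 (seen), S3--b-->S3 (seen), S3--c-->S1 (seen)

Answer: S0, S1, S2, S3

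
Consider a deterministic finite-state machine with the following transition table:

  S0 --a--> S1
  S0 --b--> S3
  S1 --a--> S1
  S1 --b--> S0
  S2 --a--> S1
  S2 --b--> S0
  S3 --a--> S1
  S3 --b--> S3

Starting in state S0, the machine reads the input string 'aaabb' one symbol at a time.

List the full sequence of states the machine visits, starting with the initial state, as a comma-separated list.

Answer: S0, S1, S1, S1, S0, S3

Derivation:
Start: S0
  read 'a': S0 --a--> S1
  read 'a': S1 --a--> S1
  read 'a': S1 --a--> S1
  read 'b': S1 --b--> S0
  read 'b': S0 --b--> S3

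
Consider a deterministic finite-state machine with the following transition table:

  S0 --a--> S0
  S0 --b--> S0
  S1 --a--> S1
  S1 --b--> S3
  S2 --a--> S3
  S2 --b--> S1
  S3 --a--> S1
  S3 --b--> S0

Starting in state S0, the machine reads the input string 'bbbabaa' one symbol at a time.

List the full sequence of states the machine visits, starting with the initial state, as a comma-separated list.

Answer: S0, S0, S0, S0, S0, S0, S0, S0

Derivation:
Start: S0
  read 'b': S0 --b--> S0
  read 'b': S0 --b--> S0
  read 'b': S0 --b--> S0
  read 'a': S0 --a--> S0
  read 'b': S0 --b--> S0
  read 'a': S0 --a--> S0
  read 'a': S0 --a--> S0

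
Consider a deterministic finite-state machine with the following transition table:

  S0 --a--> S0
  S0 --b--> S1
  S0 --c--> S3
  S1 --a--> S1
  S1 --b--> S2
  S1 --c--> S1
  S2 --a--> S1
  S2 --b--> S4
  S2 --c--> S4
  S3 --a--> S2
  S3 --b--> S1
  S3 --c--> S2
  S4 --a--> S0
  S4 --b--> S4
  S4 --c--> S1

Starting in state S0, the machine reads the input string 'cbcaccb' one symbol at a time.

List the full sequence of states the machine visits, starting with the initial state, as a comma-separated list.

Start: S0
  read 'c': S0 --c--> S3
  read 'b': S3 --b--> S1
  read 'c': S1 --c--> S1
  read 'a': S1 --a--> S1
  read 'c': S1 --c--> S1
  read 'c': S1 --c--> S1
  read 'b': S1 --b--> S2

Answer: S0, S3, S1, S1, S1, S1, S1, S2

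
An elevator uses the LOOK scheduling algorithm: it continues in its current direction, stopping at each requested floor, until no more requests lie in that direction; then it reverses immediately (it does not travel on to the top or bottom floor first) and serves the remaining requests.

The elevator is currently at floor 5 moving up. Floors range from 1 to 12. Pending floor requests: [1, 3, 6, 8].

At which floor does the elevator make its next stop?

Current floor: 5, direction: up
Requests above: [6, 8]
Requests below: [1, 3]
Moving up and requests lie above → nearest above is min([6, 8]) = 6

Answer: 6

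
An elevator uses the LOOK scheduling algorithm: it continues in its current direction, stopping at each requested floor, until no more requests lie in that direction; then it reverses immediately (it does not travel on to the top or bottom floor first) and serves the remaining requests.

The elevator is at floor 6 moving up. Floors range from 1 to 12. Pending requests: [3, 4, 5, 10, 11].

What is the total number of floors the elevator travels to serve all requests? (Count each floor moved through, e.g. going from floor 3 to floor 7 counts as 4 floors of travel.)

Answer: 13

Derivation:
Start at floor 6 moving up, LOOK stop order: [10, 11, 5, 4, 3]
  6 → 10: |10-6| = 4, total = 4
  10 → 11: |11-10| = 1, total = 5
  11 → 5: |5-11| = 6, total = 11
  5 → 4: |4-5| = 1, total = 12
  4 → 3: |3-4| = 1, total = 13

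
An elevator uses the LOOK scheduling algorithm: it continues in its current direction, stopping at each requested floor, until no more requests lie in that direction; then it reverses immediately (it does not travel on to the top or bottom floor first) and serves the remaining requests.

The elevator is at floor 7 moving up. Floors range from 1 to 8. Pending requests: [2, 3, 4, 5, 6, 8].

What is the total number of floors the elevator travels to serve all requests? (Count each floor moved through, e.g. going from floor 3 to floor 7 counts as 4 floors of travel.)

Start at floor 7 moving up, LOOK stop order: [8, 6, 5, 4, 3, 2]
  7 → 8: |8-7| = 1, total = 1
  8 → 6: |6-8| = 2, total = 3
  6 → 5: |5-6| = 1, total = 4
  5 → 4: |4-5| = 1, total = 5
  4 → 3: |3-4| = 1, total = 6
  3 → 2: |2-3| = 1, total = 7

Answer: 7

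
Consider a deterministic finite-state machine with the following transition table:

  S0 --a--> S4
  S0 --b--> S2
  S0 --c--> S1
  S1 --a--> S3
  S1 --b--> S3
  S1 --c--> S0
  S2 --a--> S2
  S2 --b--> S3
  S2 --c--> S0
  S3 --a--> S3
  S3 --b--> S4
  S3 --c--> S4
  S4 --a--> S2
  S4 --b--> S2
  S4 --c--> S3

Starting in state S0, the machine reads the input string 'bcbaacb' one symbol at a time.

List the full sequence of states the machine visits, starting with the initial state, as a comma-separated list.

Answer: S0, S2, S0, S2, S2, S2, S0, S2

Derivation:
Start: S0
  read 'b': S0 --b--> S2
  read 'c': S2 --c--> S0
  read 'b': S0 --b--> S2
  read 'a': S2 --a--> S2
  read 'a': S2 --a--> S2
  read 'c': S2 --c--> S0
  read 'b': S0 --b--> S2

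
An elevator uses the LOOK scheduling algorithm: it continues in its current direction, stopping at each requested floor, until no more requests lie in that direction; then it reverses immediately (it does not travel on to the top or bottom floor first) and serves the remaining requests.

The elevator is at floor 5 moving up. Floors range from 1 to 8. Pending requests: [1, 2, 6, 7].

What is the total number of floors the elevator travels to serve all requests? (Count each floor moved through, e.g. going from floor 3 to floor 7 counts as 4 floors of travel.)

Start at floor 5 moving up, LOOK stop order: [6, 7, 2, 1]
  5 → 6: |6-5| = 1, total = 1
  6 → 7: |7-6| = 1, total = 2
  7 → 2: |2-7| = 5, total = 7
  2 → 1: |1-2| = 1, total = 8

Answer: 8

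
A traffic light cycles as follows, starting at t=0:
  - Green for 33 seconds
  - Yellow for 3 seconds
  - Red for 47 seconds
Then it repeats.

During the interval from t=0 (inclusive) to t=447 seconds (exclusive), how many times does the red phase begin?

Cycle = 33+3+47 = 83s
red phase starts at t = k*83 + 36 for k=0,1,2,...
Need k*83+36 < 447 → k < 4.952
k ∈ {0, ..., 4} → 5 starts

Answer: 5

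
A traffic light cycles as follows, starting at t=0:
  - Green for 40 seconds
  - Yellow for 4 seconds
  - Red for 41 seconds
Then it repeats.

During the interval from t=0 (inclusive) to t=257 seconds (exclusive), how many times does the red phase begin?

Answer: 3

Derivation:
Cycle = 40+4+41 = 85s
red phase starts at t = k*85 + 44 for k=0,1,2,...
Need k*85+44 < 257 → k < 2.506
k ∈ {0, ..., 2} → 3 starts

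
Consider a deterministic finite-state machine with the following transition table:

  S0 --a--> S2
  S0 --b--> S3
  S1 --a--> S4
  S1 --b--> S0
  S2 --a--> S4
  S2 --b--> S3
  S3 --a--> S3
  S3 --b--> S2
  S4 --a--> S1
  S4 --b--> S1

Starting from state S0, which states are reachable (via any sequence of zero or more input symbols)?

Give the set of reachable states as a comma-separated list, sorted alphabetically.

BFS from S0:
  visit S0: S0--a-->S2 (new), S0--b-->S3 (new)
  visit S2: S2--a-->S4 (new), S2--b-->S3 (seen)
  visit S3: S3--a-->S3 (seen), S3--b-->S2 (seen)
  visit S4: S4--a-->S1 (new), S4--b-->S1 (seen)
  visit S1: S1--a-->S4 (seen), S1--b-->S0 (seen)

Answer: S0, S1, S2, S3, S4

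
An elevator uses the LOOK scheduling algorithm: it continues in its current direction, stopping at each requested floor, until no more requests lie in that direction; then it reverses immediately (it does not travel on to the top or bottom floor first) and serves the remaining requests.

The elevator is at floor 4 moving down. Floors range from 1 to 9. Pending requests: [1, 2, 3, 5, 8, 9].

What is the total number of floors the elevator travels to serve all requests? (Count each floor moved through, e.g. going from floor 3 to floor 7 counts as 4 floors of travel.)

Answer: 11

Derivation:
Start at floor 4 moving down, LOOK stop order: [3, 2, 1, 5, 8, 9]
  4 → 3: |3-4| = 1, total = 1
  3 → 2: |2-3| = 1, total = 2
  2 → 1: |1-2| = 1, total = 3
  1 → 5: |5-1| = 4, total = 7
  5 → 8: |8-5| = 3, total = 10
  8 → 9: |9-8| = 1, total = 11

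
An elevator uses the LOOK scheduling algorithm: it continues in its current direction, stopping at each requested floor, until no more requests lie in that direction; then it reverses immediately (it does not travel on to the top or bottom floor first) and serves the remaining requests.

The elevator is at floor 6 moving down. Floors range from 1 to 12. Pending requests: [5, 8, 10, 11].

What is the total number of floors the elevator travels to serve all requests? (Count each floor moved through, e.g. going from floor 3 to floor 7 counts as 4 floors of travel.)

Answer: 7

Derivation:
Start at floor 6 moving down, LOOK stop order: [5, 8, 10, 11]
  6 → 5: |5-6| = 1, total = 1
  5 → 8: |8-5| = 3, total = 4
  8 → 10: |10-8| = 2, total = 6
  10 → 11: |11-10| = 1, total = 7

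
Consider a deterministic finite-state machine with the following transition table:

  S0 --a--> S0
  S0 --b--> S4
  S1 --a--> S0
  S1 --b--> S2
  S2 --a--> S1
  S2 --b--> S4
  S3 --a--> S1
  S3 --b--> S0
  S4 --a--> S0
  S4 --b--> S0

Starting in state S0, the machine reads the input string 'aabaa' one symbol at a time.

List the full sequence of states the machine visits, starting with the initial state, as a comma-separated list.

Start: S0
  read 'a': S0 --a--> S0
  read 'a': S0 --a--> S0
  read 'b': S0 --b--> S4
  read 'a': S4 --a--> S0
  read 'a': S0 --a--> S0

Answer: S0, S0, S0, S4, S0, S0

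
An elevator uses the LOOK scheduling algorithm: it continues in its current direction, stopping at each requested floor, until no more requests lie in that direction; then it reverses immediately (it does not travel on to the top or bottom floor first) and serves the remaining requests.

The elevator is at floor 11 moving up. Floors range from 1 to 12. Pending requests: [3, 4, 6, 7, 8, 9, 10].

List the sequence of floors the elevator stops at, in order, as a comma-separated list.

Answer: 10, 9, 8, 7, 6, 4, 3

Derivation:
Current: 11, moving UP
Serve above first (ascending): []
Then reverse, serve below (descending): [10, 9, 8, 7, 6, 4, 3]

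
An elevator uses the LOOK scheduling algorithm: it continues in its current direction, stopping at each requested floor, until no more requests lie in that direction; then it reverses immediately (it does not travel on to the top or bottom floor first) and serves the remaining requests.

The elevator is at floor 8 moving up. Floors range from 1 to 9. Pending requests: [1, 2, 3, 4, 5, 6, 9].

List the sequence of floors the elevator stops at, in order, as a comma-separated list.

Current: 8, moving UP
Serve above first (ascending): [9]
Then reverse, serve below (descending): [6, 5, 4, 3, 2, 1]

Answer: 9, 6, 5, 4, 3, 2, 1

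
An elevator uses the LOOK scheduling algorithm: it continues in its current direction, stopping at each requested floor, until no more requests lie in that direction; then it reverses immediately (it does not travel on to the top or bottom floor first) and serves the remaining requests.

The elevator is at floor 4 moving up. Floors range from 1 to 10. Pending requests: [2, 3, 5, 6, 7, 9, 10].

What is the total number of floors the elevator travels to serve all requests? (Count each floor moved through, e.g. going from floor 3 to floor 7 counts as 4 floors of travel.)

Start at floor 4 moving up, LOOK stop order: [5, 6, 7, 9, 10, 3, 2]
  4 → 5: |5-4| = 1, total = 1
  5 → 6: |6-5| = 1, total = 2
  6 → 7: |7-6| = 1, total = 3
  7 → 9: |9-7| = 2, total = 5
  9 → 10: |10-9| = 1, total = 6
  10 → 3: |3-10| = 7, total = 13
  3 → 2: |2-3| = 1, total = 14

Answer: 14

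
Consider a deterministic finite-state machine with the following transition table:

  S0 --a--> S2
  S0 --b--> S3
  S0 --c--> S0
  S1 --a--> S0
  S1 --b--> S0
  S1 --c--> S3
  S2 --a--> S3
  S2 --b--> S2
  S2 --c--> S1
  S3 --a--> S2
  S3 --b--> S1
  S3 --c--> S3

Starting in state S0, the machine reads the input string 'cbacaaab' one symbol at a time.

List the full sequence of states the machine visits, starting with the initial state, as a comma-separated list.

Answer: S0, S0, S3, S2, S1, S0, S2, S3, S1

Derivation:
Start: S0
  read 'c': S0 --c--> S0
  read 'b': S0 --b--> S3
  read 'a': S3 --a--> S2
  read 'c': S2 --c--> S1
  read 'a': S1 --a--> S0
  read 'a': S0 --a--> S2
  read 'a': S2 --a--> S3
  read 'b': S3 --b--> S1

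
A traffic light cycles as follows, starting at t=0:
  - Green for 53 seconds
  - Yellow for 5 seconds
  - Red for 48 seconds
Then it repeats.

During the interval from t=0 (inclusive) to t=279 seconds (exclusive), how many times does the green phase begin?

Answer: 3

Derivation:
Cycle = 53+5+48 = 106s
green phase starts at t = k*106 + 0 for k=0,1,2,...
Need k*106+0 < 279 → k < 2.632
k ∈ {0, ..., 2} → 3 starts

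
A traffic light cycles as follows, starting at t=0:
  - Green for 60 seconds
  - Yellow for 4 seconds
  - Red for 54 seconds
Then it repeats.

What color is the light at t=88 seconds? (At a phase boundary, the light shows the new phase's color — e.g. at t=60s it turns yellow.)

Answer: red

Derivation:
Cycle length = 60 + 4 + 54 = 118s
t = 88, phase_t = 88 mod 118 = 88
88 >= 64 → RED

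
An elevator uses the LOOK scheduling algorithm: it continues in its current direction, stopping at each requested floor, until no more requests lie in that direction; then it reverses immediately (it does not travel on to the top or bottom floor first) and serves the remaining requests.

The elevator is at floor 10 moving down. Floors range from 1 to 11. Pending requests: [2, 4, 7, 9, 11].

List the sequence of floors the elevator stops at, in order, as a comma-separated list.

Answer: 9, 7, 4, 2, 11

Derivation:
Current: 10, moving DOWN
Serve below first (descending): [9, 7, 4, 2]
Then reverse, serve above (ascending): [11]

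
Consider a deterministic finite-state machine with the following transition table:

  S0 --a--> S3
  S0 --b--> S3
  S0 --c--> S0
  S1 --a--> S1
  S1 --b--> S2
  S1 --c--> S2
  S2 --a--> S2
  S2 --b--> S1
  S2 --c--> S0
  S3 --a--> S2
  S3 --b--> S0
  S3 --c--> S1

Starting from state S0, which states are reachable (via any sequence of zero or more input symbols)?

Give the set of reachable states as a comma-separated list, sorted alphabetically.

BFS from S0:
  visit S0: S0--a-->S3 (new), S0--b-->S3 (seen), S0--c-->S0 (seen)
  visit S3: S3--a-->S2 (new), S3--b-->S0 (seen), S3--c-->S1 (new)
  visit S2: S2--a-->S2 (seen), S2--b-->S1 (seen), S2--c-->S0 (seen)
  visit S1: S1--a-->S1 (seen), S1--b-->S2 (seen), S1--c-->S2 (seen)

Answer: S0, S1, S2, S3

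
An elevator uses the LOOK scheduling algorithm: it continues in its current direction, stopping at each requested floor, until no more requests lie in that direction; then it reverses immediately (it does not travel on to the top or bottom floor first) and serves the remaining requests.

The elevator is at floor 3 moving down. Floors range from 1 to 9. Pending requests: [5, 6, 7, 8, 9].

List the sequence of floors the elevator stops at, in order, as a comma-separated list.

Current: 3, moving DOWN
Serve below first (descending): []
Then reverse, serve above (ascending): [5, 6, 7, 8, 9]

Answer: 5, 6, 7, 8, 9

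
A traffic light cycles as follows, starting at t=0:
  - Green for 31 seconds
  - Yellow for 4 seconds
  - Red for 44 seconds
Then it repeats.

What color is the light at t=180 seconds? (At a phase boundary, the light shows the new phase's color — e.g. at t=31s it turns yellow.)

Answer: green

Derivation:
Cycle length = 31 + 4 + 44 = 79s
t = 180, phase_t = 180 mod 79 = 22
22 < 31 (green end) → GREEN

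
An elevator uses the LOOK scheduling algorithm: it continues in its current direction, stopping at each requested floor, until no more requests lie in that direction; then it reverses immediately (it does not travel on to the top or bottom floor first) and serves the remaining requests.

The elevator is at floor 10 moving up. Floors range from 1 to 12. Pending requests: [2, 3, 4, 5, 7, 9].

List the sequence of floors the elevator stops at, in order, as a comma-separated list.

Answer: 9, 7, 5, 4, 3, 2

Derivation:
Current: 10, moving UP
Serve above first (ascending): []
Then reverse, serve below (descending): [9, 7, 5, 4, 3, 2]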